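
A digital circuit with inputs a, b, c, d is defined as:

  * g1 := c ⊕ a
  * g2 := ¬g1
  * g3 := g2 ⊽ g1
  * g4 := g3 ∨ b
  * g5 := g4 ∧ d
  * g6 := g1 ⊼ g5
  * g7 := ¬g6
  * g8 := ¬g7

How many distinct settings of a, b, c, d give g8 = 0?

g8 = ¬g7 must be 0, so g7 = 1.
g7 = ¬g6 must be 1, so g6 = 0.
g6 = g1 ⊼ g5 must be 0, so both g1 = 1 and g5 = 1.
Satisfying assignments:
  a=0, b=1, c=1, d=1
  a=1, b=1, c=0, d=1

2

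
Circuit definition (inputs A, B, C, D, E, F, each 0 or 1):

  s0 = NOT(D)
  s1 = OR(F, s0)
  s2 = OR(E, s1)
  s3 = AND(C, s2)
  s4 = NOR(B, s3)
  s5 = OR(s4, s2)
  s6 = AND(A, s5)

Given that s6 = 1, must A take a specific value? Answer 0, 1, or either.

1

s6 = AND(A, s5) must be 1, so both A = 1 and s5 = 1.
Every assignment with s6 = 1 has A = 1; there are 30 such assignment(s).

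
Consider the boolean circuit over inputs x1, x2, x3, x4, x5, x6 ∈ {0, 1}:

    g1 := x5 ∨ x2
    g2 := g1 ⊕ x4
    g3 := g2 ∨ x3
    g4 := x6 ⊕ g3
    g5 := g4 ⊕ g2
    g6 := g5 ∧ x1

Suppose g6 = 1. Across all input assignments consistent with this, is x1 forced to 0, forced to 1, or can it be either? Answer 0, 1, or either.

g6 = g5 ∧ x1 must be 1, so both g5 = 1 and x1 = 1.
Every assignment with g6 = 1 has x1 = 1; there are 16 such assignment(s).

1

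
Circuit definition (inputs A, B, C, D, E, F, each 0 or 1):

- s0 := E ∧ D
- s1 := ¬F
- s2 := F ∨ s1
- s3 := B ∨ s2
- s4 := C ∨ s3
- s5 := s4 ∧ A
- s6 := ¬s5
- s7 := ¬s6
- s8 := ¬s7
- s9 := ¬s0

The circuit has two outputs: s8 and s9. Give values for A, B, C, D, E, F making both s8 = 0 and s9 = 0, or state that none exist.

Check with A=1, B=1, C=0, D=1, E=1, F=0:
s0 = E ∧ D = 1 ∧ 1 = 1
s1 = ¬F = ¬0 = 1
s2 = F ∨ s1 = 0 ∨ 1 = 1
s3 = B ∨ s2 = 1 ∨ 1 = 1
s4 = C ∨ s3 = 0 ∨ 1 = 1
s5 = s4 ∧ A = 1 ∧ 1 = 1
s6 = ¬s5 = ¬1 = 0
s7 = ¬s6 = ¬0 = 1
s8 = ¬s7 = ¬1 = 0
s9 = ¬s0 = ¬1 = 0
So s8 = 0 and s9 = 0.

A=1, B=1, C=0, D=1, E=1, F=0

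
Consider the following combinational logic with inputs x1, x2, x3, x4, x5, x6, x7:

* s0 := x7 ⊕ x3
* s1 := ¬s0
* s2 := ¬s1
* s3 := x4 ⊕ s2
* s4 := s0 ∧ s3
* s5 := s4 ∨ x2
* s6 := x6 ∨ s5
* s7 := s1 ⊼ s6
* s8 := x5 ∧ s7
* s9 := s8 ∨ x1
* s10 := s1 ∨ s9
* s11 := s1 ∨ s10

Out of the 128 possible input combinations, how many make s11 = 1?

s11 = s1 ∨ s10 must be 1, so at least one of s1, s10 is 1.
Enumerating the 128 input combinations, 112 give s11 = 1 and 16 give s11 = 0.

112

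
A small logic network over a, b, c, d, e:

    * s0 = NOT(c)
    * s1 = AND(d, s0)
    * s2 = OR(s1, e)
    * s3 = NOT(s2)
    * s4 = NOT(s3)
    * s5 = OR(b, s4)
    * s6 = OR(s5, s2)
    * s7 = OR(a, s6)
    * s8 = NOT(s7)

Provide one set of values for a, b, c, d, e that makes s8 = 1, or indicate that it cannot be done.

s8 = NOT(s7) must be 1, so s7 = 0.
s7 = OR(a, s6) must be 0, so both a = 0 and s6 = 0.
s6 = OR(s5, s2) must be 0, so both s5 = 0 and s2 = 0.
Check with a=0, b=0, c=0, d=0, e=0:
s0 = NOT(c) = NOT 0 = 1
s1 = AND(d, s0) = AND(0, 1) = 0
s2 = OR(s1, e) = OR(0, 0) = 0
s3 = NOT(s2) = NOT 0 = 1
s4 = NOT(s3) = NOT 1 = 0
s5 = OR(b, s4) = OR(0, 0) = 0
s6 = OR(s5, s2) = OR(0, 0) = 0
s7 = OR(a, s6) = OR(0, 0) = 0
s8 = NOT(s7) = NOT 0 = 1
So s8 = 1 as required.

a=0, b=0, c=0, d=0, e=0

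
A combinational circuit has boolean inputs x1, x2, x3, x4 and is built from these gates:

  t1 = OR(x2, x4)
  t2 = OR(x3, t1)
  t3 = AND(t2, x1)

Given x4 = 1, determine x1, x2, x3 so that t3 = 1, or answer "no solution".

x1=1 x2=1 x3=1

t3 = AND(t2, x1) must be 1, so both t2 = 1 and x1 = 1.
Check with x4 = 1 and x1=1, x2=1, x3=1:
t1 = OR(x2, x4) = OR(1, 1) = 1
t2 = OR(x3, t1) = OR(1, 1) = 1
t3 = AND(t2, x1) = AND(1, 1) = 1
So t3 = 1.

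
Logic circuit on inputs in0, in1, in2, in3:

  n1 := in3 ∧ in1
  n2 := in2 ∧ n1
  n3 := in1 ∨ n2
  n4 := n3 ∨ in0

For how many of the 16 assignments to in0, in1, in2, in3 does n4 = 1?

12

n4 = n3 ∨ in0 must be 1, so at least one of n3, in0 is 1.
Enumerating the 16 input combinations, 12 give n4 = 1 and 4 give n4 = 0.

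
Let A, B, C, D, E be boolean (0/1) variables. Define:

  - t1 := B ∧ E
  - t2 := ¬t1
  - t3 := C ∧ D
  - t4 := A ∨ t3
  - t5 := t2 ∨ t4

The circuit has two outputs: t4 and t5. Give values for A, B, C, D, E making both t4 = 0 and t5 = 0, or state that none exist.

A=0, B=1, C=1, D=0, E=1

Check with A=0, B=1, C=1, D=0, E=1:
t1 = B ∧ E = 1 ∧ 1 = 1
t2 = ¬t1 = ¬1 = 0
t3 = C ∧ D = 1 ∧ 0 = 0
t4 = A ∨ t3 = 0 ∨ 0 = 0
t5 = t2 ∨ t4 = 0 ∨ 0 = 0
So t4 = 0 and t5 = 0.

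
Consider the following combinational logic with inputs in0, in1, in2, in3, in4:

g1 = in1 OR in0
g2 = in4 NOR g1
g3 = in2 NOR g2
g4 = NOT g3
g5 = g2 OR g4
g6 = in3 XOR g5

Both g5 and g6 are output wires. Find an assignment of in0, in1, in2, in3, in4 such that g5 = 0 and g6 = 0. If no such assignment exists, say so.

Check with in0=1, in1=1, in2=0, in3=0, in4=0:
g1 = in1 OR in0 = 1 OR 1 = 1
g2 = in4 NOR g1 = 0 NOR 1 = 0
g3 = in2 NOR g2 = 0 NOR 0 = 1
g4 = NOT g3 = NOT 1 = 0
g5 = g2 OR g4 = 0 OR 0 = 0
g6 = in3 XOR g5 = 0 XOR 0 = 0
So g5 = 0 and g6 = 0.

in0=1, in1=1, in2=0, in3=0, in4=0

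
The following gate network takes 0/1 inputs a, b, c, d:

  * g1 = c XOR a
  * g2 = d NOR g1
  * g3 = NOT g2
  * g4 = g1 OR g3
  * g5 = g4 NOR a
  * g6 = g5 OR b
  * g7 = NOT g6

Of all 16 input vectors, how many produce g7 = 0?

9

g7 = NOT g6 must be 0, so g6 = 1.
Enumerating the 16 input combinations, 9 give g7 = 0 and 7 give g7 = 1.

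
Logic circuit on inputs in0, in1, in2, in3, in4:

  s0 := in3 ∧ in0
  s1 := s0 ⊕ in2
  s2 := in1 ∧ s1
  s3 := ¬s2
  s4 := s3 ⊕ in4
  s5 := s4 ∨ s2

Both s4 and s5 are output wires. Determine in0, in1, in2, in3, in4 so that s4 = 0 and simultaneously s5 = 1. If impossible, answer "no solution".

Check with in0=0, in1=1, in2=1, in3=0, in4=0:
s0 = in3 ∧ in0 = 0 ∧ 0 = 0
s1 = s0 ⊕ in2 = 0 ⊕ 1 = 1
s2 = in1 ∧ s1 = 1 ∧ 1 = 1
s3 = ¬s2 = ¬1 = 0
s4 = s3 ⊕ in4 = 0 ⊕ 0 = 0
s5 = s4 ∨ s2 = 0 ∨ 1 = 1
So s4 = 0 and s5 = 1.

in0=0, in1=1, in2=1, in3=0, in4=0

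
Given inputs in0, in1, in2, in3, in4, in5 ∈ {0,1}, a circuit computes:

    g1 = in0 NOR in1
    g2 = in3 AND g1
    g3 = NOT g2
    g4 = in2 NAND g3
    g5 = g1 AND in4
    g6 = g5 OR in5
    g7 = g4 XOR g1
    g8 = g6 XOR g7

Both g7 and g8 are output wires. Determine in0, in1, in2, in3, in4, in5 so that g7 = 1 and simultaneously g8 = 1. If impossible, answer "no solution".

in0=1 in1=1 in2=0 in3=1 in4=0 in5=0

Check with in0=1 in1=1 in2=0 in3=1 in4=0 in5=0:
g1 = in0 NOR in1 = 1 NOR 1 = 0
g2 = in3 AND g1 = 1 AND 0 = 0
g3 = NOT g2 = NOT 0 = 1
g4 = in2 NAND g3 = 0 NAND 1 = 1
g5 = g1 AND in4 = 0 AND 0 = 0
g6 = g5 OR in5 = 0 OR 0 = 0
g7 = g4 XOR g1 = 1 XOR 0 = 1
g8 = g6 XOR g7 = 0 XOR 1 = 1
So g7 = 1 and g8 = 1.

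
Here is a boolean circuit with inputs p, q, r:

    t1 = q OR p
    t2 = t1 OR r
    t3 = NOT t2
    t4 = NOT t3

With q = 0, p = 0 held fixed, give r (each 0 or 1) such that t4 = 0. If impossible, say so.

r=0

Check with q = 0, p = 0 and r=0:
t1 = q OR p = 0 OR 0 = 0
t2 = t1 OR r = 0 OR 0 = 0
t3 = NOT t2 = NOT 0 = 1
t4 = NOT t3 = NOT 1 = 0
So t4 = 0.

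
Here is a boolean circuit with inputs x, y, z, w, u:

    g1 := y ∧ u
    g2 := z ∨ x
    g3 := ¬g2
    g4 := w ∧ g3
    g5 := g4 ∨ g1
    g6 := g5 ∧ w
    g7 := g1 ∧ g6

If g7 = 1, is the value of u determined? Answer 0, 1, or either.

1

g7 = g1 ∧ g6 must be 1, so both g1 = 1 and g6 = 1.
g1 = y ∧ u must be 1, so both y = 1 and u = 1.
g6 = g5 ∧ w must be 1, so both g5 = 1 and w = 1.
Every assignment with g7 = 1 has u = 1; there are 4 such assignment(s).
  x=0, y=1, z=0, w=1, u=1
  x=0, y=1, z=1, w=1, u=1
  x=1, y=1, z=0, w=1, u=1
  x=1, y=1, z=1, w=1, u=1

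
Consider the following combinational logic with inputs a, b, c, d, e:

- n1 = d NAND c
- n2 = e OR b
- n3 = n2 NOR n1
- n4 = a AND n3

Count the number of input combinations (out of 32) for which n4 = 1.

n4 = a AND n3 must be 1, so both a = 1 and n3 = 1.
n3 = n2 NOR n1 must be 1, so both n2 = 0 and n1 = 0.
Enumerating the 32 input combinations, 1 give n4 = 1 and 31 give n4 = 0.

1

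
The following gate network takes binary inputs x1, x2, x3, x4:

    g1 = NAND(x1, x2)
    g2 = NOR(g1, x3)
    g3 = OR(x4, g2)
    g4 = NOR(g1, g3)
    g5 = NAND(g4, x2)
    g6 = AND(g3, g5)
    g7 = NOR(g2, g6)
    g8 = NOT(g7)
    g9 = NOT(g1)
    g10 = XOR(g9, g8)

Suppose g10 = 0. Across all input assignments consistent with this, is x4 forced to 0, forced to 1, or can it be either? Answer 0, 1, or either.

Both values of x4 occur among assignments with g10 = 0:
  x4=0: x1=0, x2=0, x3=0, x4=0
  x4=1: x1=1, x2=1, x3=0, x4=1

either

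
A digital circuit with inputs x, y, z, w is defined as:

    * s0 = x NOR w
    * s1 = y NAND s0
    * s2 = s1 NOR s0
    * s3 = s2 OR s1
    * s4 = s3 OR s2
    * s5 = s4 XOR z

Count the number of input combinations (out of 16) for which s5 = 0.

8

s5 = s4 XOR z must be 0, so s4 and z are equal.
Enumerating the 16 input combinations, 8 give s5 = 0 and 8 give s5 = 1.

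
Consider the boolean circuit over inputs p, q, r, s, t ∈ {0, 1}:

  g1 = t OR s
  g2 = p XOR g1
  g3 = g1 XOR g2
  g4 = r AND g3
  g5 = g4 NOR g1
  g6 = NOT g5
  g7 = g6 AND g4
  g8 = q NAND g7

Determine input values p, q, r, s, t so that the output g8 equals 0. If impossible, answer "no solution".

Check with p=1 q=1 r=1 s=1 t=0:
g1 = t OR s = 0 OR 1 = 1
g2 = p XOR g1 = 1 XOR 1 = 0
g3 = g1 XOR g2 = 1 XOR 0 = 1
g4 = r AND g3 = 1 AND 1 = 1
g5 = g4 NOR g1 = 1 NOR 1 = 0
g6 = NOT g5 = NOT 0 = 1
g7 = g6 AND g4 = 1 AND 1 = 1
g8 = q NAND g7 = 1 NAND 1 = 0
So g8 = 0 as required.

p=1 q=1 r=1 s=1 t=0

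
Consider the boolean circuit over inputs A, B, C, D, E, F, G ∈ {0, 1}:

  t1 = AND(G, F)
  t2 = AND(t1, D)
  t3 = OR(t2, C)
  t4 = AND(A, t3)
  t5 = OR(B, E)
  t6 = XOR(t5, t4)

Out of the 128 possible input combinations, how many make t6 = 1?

t6 = XOR(t5, t4) must be 1, so t5 and t4 differ.
Enumerating the 128 input combinations, 78 give t6 = 1 and 50 give t6 = 0.

78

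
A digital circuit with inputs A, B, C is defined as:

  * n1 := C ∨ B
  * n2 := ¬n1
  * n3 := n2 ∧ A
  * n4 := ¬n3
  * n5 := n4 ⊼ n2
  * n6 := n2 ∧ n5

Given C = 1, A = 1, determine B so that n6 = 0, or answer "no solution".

B=0

n6 = n2 ∧ n5 must be 0, so at least one of n2, n5 is 0.
Check with C = 1, A = 1 and B=0:
n1 = C ∨ B = 1 ∨ 0 = 1
n2 = ¬n1 = ¬1 = 0
n3 = n2 ∧ A = 0 ∧ 1 = 0
n4 = ¬n3 = ¬0 = 1
n5 = n4 ⊼ n2 = 1 ⊼ 0 = 1
n6 = n2 ∧ n5 = 0 ∧ 1 = 0
So n6 = 0.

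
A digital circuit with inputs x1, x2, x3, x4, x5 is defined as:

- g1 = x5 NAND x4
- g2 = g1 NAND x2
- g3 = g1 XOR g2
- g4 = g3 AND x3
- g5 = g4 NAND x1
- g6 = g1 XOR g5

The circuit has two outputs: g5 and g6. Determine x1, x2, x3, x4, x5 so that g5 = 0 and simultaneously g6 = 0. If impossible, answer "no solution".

x1=1, x2=0, x3=1, x4=1, x5=1

Check with x1=1, x2=0, x3=1, x4=1, x5=1:
g1 = x5 NAND x4 = 1 NAND 1 = 0
g2 = g1 NAND x2 = 0 NAND 0 = 1
g3 = g1 XOR g2 = 0 XOR 1 = 1
g4 = g3 AND x3 = 1 AND 1 = 1
g5 = g4 NAND x1 = 1 NAND 1 = 0
g6 = g1 XOR g5 = 0 XOR 0 = 0
So g5 = 0 and g6 = 0.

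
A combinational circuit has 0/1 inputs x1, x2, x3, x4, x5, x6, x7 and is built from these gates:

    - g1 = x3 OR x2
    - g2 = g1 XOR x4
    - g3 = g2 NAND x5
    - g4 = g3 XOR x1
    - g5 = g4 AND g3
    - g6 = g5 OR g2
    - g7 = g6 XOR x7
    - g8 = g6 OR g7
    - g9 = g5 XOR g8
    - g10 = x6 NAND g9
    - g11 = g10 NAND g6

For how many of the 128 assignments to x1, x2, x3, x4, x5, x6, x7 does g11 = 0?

g11 = g10 NAND g6 must be 0, so both g10 = 1 and g6 = 1.
Enumerating the 128 input combinations, 72 give g11 = 0 and 56 give g11 = 1.

72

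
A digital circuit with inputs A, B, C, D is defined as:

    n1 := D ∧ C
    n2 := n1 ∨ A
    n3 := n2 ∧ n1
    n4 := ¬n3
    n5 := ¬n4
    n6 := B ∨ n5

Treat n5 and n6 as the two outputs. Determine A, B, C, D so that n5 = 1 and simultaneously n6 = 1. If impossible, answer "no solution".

A=0, B=0, C=1, D=1

Check with A=0, B=0, C=1, D=1:
n1 = D ∧ C = 1 ∧ 1 = 1
n2 = n1 ∨ A = 1 ∨ 0 = 1
n3 = n2 ∧ n1 = 1 ∧ 1 = 1
n4 = ¬n3 = ¬1 = 0
n5 = ¬n4 = ¬0 = 1
n6 = B ∨ n5 = 0 ∨ 1 = 1
So n5 = 1 and n6 = 1.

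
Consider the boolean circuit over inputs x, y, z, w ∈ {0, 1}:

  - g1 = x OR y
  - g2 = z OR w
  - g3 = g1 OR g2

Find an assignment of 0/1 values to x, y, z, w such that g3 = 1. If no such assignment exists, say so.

x=1, y=0, z=0, w=1

Check with x=1, y=0, z=0, w=1:
g1 = x OR y = 1 OR 0 = 1
g2 = z OR w = 0 OR 1 = 1
g3 = g1 OR g2 = 1 OR 1 = 1
So g3 = 1 as required.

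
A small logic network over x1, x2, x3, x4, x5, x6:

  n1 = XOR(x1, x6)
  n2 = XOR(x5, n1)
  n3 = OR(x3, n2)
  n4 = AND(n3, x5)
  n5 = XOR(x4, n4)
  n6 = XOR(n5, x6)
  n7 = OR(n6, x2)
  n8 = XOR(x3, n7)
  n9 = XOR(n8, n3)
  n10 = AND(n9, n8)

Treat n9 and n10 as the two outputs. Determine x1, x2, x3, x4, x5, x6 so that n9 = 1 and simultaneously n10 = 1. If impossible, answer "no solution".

x1=1, x2=0, x3=0, x4=1, x5=1, x6=0

Check with x1=1, x2=0, x3=0, x4=1, x5=1, x6=0:
n1 = XOR(x1, x6) = XOR(1, 0) = 1
n2 = XOR(x5, n1) = XOR(1, 1) = 0
n3 = OR(x3, n2) = OR(0, 0) = 0
n4 = AND(n3, x5) = AND(0, 1) = 0
n5 = XOR(x4, n4) = XOR(1, 0) = 1
n6 = XOR(n5, x6) = XOR(1, 0) = 1
n7 = OR(n6, x2) = OR(1, 0) = 1
n8 = XOR(x3, n7) = XOR(0, 1) = 1
n9 = XOR(n8, n3) = XOR(1, 0) = 1
n10 = AND(n9, n8) = AND(1, 1) = 1
So n9 = 1 and n10 = 1.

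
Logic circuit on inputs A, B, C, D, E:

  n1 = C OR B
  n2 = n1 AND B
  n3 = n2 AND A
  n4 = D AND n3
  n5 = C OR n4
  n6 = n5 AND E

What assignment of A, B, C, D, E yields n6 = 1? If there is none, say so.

n6 = n5 AND E must be 1, so both n5 = 1 and E = 1.
Check with A=1, B=0, C=1, D=0, E=1:
n1 = C OR B = 1 OR 0 = 1
n2 = n1 AND B = 1 AND 0 = 0
n3 = n2 AND A = 0 AND 1 = 0
n4 = D AND n3 = 0 AND 0 = 0
n5 = C OR n4 = 1 OR 0 = 1
n6 = n5 AND E = 1 AND 1 = 1
So n6 = 1 as required.

A=1, B=0, C=1, D=0, E=1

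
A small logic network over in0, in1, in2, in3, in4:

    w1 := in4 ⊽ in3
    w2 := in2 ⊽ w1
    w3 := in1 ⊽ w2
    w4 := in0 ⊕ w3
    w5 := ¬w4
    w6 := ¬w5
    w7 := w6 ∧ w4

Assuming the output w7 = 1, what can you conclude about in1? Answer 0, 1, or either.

either

Both values of in1 occur among assignments with w7 = 1:
  in1=0: in0=0, in1=0, in2=0, in3=0, in4=0
  in1=1: in0=1, in1=1, in2=0, in3=0, in4=0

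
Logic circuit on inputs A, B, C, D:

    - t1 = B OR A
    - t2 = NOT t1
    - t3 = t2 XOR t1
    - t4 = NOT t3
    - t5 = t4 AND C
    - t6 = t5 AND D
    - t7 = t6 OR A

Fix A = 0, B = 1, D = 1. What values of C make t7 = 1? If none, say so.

With A = 0, B = 1, D = 1 fixed, none of the 2 settings of C give t7 = 1.
For example, with C=1:
t1 = B OR A = 1 OR 0 = 1
t2 = NOT t1 = NOT 1 = 0
t3 = t2 XOR t1 = 0 XOR 1 = 1
t4 = NOT t3 = NOT 1 = 0
t5 = t4 AND C = 0 AND 1 = 0
t6 = t5 AND D = 0 AND 1 = 0
t7 = t6 OR A = 0 OR 0 = 0
giving t7 = 0 ≠ 1.

no solution exists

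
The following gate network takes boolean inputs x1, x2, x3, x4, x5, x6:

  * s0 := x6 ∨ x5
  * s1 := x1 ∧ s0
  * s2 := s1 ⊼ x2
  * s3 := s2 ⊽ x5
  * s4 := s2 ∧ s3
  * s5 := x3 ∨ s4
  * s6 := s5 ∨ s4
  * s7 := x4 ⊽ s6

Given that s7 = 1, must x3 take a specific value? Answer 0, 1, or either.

s7 = x4 ⊽ s6 must be 1, so both x4 = 0 and s6 = 0.
Every assignment with s7 = 1 has x3 = 0; there are 16 such assignment(s).

0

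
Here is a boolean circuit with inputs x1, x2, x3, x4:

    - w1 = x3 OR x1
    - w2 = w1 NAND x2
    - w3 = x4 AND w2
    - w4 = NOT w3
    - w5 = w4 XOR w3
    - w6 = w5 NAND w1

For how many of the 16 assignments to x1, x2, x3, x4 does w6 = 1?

w6 = w5 NAND w1 must be 1, so at least one of w5, w1 is 0.
Satisfying assignments:
  x1=0, x2=0, x3=0, x4=0
  x1=0, x2=0, x3=0, x4=1
  x1=0, x2=1, x3=0, x4=0
  x1=0, x2=1, x3=0, x4=1

4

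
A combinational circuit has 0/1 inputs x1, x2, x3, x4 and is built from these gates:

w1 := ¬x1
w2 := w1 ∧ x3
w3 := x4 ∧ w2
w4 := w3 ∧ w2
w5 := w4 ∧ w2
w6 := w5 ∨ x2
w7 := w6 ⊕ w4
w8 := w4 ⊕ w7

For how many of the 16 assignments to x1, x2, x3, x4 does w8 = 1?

9

w8 = w4 ⊕ w7 must be 1, so w4 and w7 differ.
Enumerating the 16 input combinations, 9 give w8 = 1 and 7 give w8 = 0.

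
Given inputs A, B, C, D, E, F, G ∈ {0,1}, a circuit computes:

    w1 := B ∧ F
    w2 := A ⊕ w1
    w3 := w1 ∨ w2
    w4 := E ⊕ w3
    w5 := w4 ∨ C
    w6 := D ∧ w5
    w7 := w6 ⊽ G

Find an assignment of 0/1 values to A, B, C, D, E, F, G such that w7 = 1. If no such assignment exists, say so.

A=0, B=1, C=0, D=1, E=0, F=0, G=0

w7 = w6 ⊽ G must be 1, so both w6 = 0 and G = 0.
w6 = D ∧ w5 must be 0, so at least one of D, w5 is 0.
Check with A=0, B=1, C=0, D=1, E=0, F=0, G=0:
w1 = B ∧ F = 1 ∧ 0 = 0
w2 = A ⊕ w1 = 0 ⊕ 0 = 0
w3 = w1 ∨ w2 = 0 ∨ 0 = 0
w4 = E ⊕ w3 = 0 ⊕ 0 = 0
w5 = w4 ∨ C = 0 ∨ 0 = 0
w6 = D ∧ w5 = 1 ∧ 0 = 0
w7 = w6 ⊽ G = 0 ⊽ 0 = 1
So w7 = 1 as required.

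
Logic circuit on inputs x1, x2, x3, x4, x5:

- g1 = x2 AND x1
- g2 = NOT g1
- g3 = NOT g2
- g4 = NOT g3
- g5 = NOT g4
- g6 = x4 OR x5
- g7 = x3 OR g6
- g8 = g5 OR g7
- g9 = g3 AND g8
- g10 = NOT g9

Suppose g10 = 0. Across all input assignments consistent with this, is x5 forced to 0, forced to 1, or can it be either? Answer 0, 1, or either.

Both values of x5 occur among assignments with g10 = 0:
  x5=0: x1=1, x2=1, x3=0, x4=0, x5=0
  x5=1: x1=1, x2=1, x3=0, x4=0, x5=1

either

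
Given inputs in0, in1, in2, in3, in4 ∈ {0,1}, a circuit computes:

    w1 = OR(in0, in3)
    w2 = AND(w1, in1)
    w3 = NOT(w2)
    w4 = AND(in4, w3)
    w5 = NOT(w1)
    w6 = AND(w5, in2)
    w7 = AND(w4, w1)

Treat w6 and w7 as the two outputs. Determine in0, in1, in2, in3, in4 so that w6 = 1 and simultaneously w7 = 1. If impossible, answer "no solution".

Across all 32 input combinations, none give both w6 = 1 and w7 = 1.

no solution exists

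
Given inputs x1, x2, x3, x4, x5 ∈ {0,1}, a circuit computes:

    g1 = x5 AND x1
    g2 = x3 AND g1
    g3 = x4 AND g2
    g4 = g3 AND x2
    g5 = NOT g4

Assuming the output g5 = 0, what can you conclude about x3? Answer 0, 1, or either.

1

g5 = NOT g4 must be 0, so g4 = 1.
g4 = g3 AND x2 must be 1, so both g3 = 1 and x2 = 1.
Every assignment with g5 = 0 has x3 = 1; there are 1 such assignment(s).
  x1=1, x2=1, x3=1, x4=1, x5=1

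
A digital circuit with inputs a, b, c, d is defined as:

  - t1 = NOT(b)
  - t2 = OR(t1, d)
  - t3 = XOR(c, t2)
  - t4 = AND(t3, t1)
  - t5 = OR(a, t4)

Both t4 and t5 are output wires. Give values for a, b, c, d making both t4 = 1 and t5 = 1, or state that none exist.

Check with a=0, b=0, c=0, d=0:
t1 = NOT(b) = NOT 0 = 1
t2 = OR(t1, d) = OR(1, 0) = 1
t3 = XOR(c, t2) = XOR(0, 1) = 1
t4 = AND(t3, t1) = AND(1, 1) = 1
t5 = OR(a, t4) = OR(0, 1) = 1
So t4 = 1 and t5 = 1.

a=0, b=0, c=0, d=0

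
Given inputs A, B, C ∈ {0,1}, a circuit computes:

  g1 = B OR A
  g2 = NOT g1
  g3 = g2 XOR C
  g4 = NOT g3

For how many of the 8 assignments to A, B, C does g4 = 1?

g4 = NOT g3 must be 1, so g3 = 0.
Satisfying assignments:
  A=0, B=0, C=1
  A=0, B=1, C=0
  A=1, B=0, C=0
  A=1, B=1, C=0

4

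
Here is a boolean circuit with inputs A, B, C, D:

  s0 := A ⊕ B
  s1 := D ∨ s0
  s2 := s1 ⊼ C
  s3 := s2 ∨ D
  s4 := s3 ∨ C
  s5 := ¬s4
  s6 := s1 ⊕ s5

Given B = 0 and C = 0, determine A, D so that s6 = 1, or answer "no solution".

A=1 D=1

s6 = s1 ⊕ s5 must be 1, so s1 and s5 differ.
Check with B = 0 and C = 0 and A=1, D=1:
s0 = A ⊕ B = 1 ⊕ 0 = 1
s1 = D ∨ s0 = 1 ∨ 1 = 1
s2 = s1 ⊼ C = 1 ⊼ 0 = 1
s3 = s2 ∨ D = 1 ∨ 1 = 1
s4 = s3 ∨ C = 1 ∨ 0 = 1
s5 = ¬s4 = ¬1 = 0
s6 = s1 ⊕ s5 = 1 ⊕ 0 = 1
So s6 = 1.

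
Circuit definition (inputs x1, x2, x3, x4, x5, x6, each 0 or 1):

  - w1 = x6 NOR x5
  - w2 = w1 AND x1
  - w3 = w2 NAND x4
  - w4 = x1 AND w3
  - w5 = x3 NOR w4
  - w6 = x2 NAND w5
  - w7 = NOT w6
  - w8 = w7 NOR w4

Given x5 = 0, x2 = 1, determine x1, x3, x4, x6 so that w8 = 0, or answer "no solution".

x1=0, x3=0, x4=0, x6=1

w8 = w7 NOR w4 must be 0, so at least one of w7, w4 is 1.
Check with x5 = 0, x2 = 1 and x1=0, x3=0, x4=0, x6=1:
w1 = x6 NOR x5 = 1 NOR 0 = 0
w2 = w1 AND x1 = 0 AND 0 = 0
w3 = w2 NAND x4 = 0 NAND 0 = 1
w4 = x1 AND w3 = 0 AND 1 = 0
w5 = x3 NOR w4 = 0 NOR 0 = 1
w6 = x2 NAND w5 = 1 NAND 1 = 0
w7 = NOT w6 = NOT 0 = 1
w8 = w7 NOR w4 = 1 NOR 0 = 0
So w8 = 0.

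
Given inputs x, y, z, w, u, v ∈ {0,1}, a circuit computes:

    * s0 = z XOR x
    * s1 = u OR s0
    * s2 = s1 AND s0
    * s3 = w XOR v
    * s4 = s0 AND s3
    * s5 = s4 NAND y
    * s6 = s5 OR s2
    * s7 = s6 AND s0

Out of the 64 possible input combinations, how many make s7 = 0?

s7 = s6 AND s0 must be 0, so at least one of s6, s0 is 0.
Enumerating the 64 input combinations, 32 give s7 = 0 and 32 give s7 = 1.

32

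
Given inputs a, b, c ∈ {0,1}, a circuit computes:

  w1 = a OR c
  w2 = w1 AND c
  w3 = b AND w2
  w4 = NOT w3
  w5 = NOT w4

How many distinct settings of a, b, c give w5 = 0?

w5 = NOT w4 must be 0, so w4 = 1.
Satisfying assignments:
  a=0, b=0, c=0
  a=0, b=0, c=1
  a=0, b=1, c=0
  a=1, b=0, c=0
  a=1, b=0, c=1
  a=1, b=1, c=0

6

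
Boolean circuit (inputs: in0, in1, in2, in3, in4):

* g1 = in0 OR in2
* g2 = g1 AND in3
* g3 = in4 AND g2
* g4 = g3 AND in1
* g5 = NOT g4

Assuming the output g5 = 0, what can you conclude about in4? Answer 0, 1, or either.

1

g5 = NOT g4 must be 0, so g4 = 1.
Every assignment with g5 = 0 has in4 = 1; there are 3 such assignment(s).
  in0=0, in1=1, in2=1, in3=1, in4=1
  in0=1, in1=1, in2=0, in3=1, in4=1
  in0=1, in1=1, in2=1, in3=1, in4=1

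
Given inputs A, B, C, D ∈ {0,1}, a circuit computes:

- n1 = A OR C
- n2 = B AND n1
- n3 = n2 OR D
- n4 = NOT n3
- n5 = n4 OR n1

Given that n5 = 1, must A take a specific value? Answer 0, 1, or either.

Both values of A occur among assignments with n5 = 1:
  A=0: A=0, B=0, C=0, D=0
  A=1: A=1, B=0, C=0, D=0

either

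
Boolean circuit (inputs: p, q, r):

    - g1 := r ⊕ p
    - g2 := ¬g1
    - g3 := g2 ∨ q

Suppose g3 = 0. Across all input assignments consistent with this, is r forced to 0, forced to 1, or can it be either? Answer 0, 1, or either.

either

Both values of r occur among assignments with g3 = 0:
  r=0: p=1, q=0, r=0
  r=1: p=0, q=0, r=1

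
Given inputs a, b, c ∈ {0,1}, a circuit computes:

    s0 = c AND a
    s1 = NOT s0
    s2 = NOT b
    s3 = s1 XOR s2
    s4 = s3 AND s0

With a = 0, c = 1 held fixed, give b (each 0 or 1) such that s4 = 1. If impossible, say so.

no solution exists

With a = 0, c = 1 fixed, none of the 2 settings of b give s4 = 1.
For example, with b=0:
s0 = c AND a = 1 AND 0 = 0
s1 = NOT s0 = NOT 0 = 1
s2 = NOT b = NOT 0 = 1
s3 = s1 XOR s2 = 1 XOR 1 = 0
s4 = s3 AND s0 = 0 AND 0 = 0
giving s4 = 0 ≠ 1.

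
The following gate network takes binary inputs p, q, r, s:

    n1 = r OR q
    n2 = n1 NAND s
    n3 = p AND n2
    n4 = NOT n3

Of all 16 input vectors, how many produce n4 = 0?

n4 = NOT n3 must be 0, so n3 = 1.
n3 = p AND n2 must be 1, so both p = 1 and n2 = 1.
Satisfying assignments:
  p=1, q=0, r=0, s=0
  p=1, q=0, r=0, s=1
  p=1, q=0, r=1, s=0
  p=1, q=1, r=0, s=0
  p=1, q=1, r=1, s=0

5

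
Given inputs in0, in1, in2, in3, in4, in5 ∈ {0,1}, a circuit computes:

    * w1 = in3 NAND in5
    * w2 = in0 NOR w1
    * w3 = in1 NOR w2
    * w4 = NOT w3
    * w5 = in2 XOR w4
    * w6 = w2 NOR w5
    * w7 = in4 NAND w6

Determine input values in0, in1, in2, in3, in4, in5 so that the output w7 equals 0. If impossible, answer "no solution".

w7 = in4 NAND w6 must be 0, so both in4 = 1 and w6 = 1.
w6 = w2 NOR w5 must be 1, so both w2 = 0 and w5 = 0.
w2 = in0 NOR w1 must be 0, so at least one of in0, w1 is 1.
Check with in0=1, in1=0, in2=0, in3=0, in4=1, in5=0:
w1 = in3 NAND in5 = 0 NAND 0 = 1
w2 = in0 NOR w1 = 1 NOR 1 = 0
w3 = in1 NOR w2 = 0 NOR 0 = 1
w4 = NOT w3 = NOT 1 = 0
w5 = in2 XOR w4 = 0 XOR 0 = 0
w6 = w2 NOR w5 = 0 NOR 0 = 1
w7 = in4 NAND w6 = 1 NAND 1 = 0
So w7 = 0 as required.

in0=1, in1=0, in2=0, in3=0, in4=1, in5=0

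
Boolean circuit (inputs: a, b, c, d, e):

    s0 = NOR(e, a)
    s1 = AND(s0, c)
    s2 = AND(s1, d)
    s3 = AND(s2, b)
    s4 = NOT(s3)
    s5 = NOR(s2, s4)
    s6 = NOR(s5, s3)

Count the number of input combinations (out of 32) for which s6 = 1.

31

s6 = NOR(s5, s3) must be 1, so both s5 = 0 and s3 = 0.
s5 = NOR(s2, s4) must be 0, so at least one of s2, s4 is 1.
s3 = AND(s2, b) must be 0, so at least one of s2, b is 0.
Enumerating the 32 input combinations, 31 give s6 = 1 and 1 give s6 = 0.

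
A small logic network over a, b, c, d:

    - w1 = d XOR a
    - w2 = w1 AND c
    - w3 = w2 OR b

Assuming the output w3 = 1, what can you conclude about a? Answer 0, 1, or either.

Both values of a occur among assignments with w3 = 1:
  a=0: a=0, b=0, c=1, d=1
  a=1: a=1, b=0, c=1, d=0

either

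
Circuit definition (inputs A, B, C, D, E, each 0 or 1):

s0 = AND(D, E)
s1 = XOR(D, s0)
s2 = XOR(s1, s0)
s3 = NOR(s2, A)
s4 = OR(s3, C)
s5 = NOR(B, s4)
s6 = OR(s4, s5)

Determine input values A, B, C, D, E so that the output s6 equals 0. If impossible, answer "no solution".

s6 = OR(s4, s5) must be 0, so both s4 = 0 and s5 = 0.
s4 = OR(s3, C) must be 0, so both s3 = 0 and C = 0.
Check with A=1, B=1, C=0, D=1, E=0:
s0 = AND(D, E) = AND(1, 0) = 0
s1 = XOR(D, s0) = XOR(1, 0) = 1
s2 = XOR(s1, s0) = XOR(1, 0) = 1
s3 = NOR(s2, A) = NOR(1, 1) = 0
s4 = OR(s3, C) = OR(0, 0) = 0
s5 = NOR(B, s4) = NOR(1, 0) = 0
s6 = OR(s4, s5) = OR(0, 0) = 0
So s6 = 0 as required.

A=1, B=1, C=0, D=1, E=0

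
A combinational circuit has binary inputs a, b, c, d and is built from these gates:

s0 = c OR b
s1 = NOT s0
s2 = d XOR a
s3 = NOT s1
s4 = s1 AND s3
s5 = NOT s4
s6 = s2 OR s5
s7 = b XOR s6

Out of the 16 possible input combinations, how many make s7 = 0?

s7 = b XOR s6 must be 0, so b and s6 are equal.
Enumerating the 16 input combinations, 8 give s7 = 0 and 8 give s7 = 1.

8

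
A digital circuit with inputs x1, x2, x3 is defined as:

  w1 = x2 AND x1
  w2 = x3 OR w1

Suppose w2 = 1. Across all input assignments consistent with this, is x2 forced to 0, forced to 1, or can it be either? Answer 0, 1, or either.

Both values of x2 occur among assignments with w2 = 1:
  x2=0: x1=0, x2=0, x3=1
  x2=1: x1=0, x2=1, x3=1

either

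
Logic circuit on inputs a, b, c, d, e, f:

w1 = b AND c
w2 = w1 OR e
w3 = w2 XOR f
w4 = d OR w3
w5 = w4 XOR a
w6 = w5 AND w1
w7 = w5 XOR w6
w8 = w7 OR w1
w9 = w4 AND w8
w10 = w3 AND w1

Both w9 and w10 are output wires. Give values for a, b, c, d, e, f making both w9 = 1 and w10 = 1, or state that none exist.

a=0, b=1, c=1, d=0, e=0, f=0

Check with a=0, b=1, c=1, d=0, e=0, f=0:
w1 = b AND c = 1 AND 1 = 1
w2 = w1 OR e = 1 OR 0 = 1
w3 = w2 XOR f = 1 XOR 0 = 1
w4 = d OR w3 = 0 OR 1 = 1
w5 = w4 XOR a = 1 XOR 0 = 1
w6 = w5 AND w1 = 1 AND 1 = 1
w7 = w5 XOR w6 = 1 XOR 1 = 0
w8 = w7 OR w1 = 0 OR 1 = 1
w9 = w4 AND w8 = 1 AND 1 = 1
w10 = w3 AND w1 = 1 AND 1 = 1
So w9 = 1 and w10 = 1.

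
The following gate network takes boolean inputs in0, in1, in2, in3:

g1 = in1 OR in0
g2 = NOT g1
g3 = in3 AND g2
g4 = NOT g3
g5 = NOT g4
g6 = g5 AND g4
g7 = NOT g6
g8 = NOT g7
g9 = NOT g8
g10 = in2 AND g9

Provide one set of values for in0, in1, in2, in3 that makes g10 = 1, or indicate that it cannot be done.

in0=0, in1=1, in2=1, in3=1

g10 = in2 AND g9 must be 1, so both in2 = 1 and g9 = 1.
g9 = NOT g8 must be 1, so g8 = 0.
Check with in0=0, in1=1, in2=1, in3=1:
g1 = in1 OR in0 = 1 OR 0 = 1
g2 = NOT g1 = NOT 1 = 0
g3 = in3 AND g2 = 1 AND 0 = 0
g4 = NOT g3 = NOT 0 = 1
g5 = NOT g4 = NOT 1 = 0
g6 = g5 AND g4 = 0 AND 1 = 0
g7 = NOT g6 = NOT 0 = 1
g8 = NOT g7 = NOT 1 = 0
g9 = NOT g8 = NOT 0 = 1
g10 = in2 AND g9 = 1 AND 1 = 1
So g10 = 1 as required.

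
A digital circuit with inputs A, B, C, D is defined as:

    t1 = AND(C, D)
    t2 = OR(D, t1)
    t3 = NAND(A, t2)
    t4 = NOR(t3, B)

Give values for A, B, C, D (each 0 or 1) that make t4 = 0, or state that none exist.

t4 = NOR(t3, B) must be 0, so at least one of t3, B is 1.
Check with A=0, B=1, C=0, D=1:
t1 = AND(C, D) = AND(0, 1) = 0
t2 = OR(D, t1) = OR(1, 0) = 1
t3 = NAND(A, t2) = NAND(0, 1) = 1
t4 = NOR(t3, B) = NOR(1, 1) = 0
So t4 = 0 as required.

A=0, B=1, C=0, D=1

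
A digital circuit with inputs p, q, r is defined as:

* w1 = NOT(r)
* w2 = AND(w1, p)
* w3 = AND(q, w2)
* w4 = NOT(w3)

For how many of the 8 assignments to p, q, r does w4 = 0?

1

w4 = NOT(w3) must be 0, so w3 = 1.
w3 = AND(q, w2) must be 1, so both q = 1 and w2 = 1.
Satisfying assignments:
  p=1, q=1, r=0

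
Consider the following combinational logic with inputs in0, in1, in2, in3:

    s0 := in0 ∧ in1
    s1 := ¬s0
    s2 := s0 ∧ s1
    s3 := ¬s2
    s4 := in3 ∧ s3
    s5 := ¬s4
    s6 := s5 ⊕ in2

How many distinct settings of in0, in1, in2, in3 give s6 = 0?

s6 = s5 ⊕ in2 must be 0, so s5 and in2 are equal.
Enumerating the 16 input combinations, 8 give s6 = 0 and 8 give s6 = 1.

8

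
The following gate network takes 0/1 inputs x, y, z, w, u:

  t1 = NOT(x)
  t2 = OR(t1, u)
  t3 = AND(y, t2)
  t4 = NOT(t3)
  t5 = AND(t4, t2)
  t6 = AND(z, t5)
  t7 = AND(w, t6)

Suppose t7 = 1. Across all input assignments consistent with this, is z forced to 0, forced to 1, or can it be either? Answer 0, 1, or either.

t7 = AND(w, t6) must be 1, so both w = 1 and t6 = 1.
t6 = AND(z, t5) must be 1, so both z = 1 and t5 = 1.
Every assignment with t7 = 1 has z = 1; there are 3 such assignment(s).
  x=0, y=0, z=1, w=1, u=0
  x=0, y=0, z=1, w=1, u=1
  x=1, y=0, z=1, w=1, u=1

1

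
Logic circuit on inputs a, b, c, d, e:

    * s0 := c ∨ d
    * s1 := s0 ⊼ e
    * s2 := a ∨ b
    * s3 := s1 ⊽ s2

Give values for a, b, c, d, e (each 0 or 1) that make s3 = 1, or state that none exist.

s3 = s1 ⊽ s2 must be 1, so both s1 = 0 and s2 = 0.
Check with a=0 b=0 c=0 d=1 e=1:
s0 = c ∨ d = 0 ∨ 1 = 1
s1 = s0 ⊼ e = 1 ⊼ 1 = 0
s2 = a ∨ b = 0 ∨ 0 = 0
s3 = s1 ⊽ s2 = 0 ⊽ 0 = 1
So s3 = 1 as required.

a=0 b=0 c=0 d=1 e=1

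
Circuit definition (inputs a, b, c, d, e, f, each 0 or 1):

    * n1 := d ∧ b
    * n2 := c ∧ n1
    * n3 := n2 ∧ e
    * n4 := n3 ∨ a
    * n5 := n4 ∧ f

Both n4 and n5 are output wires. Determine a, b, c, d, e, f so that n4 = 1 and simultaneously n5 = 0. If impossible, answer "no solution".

a=0 b=1 c=1 d=1 e=1 f=0

Check with a=0 b=1 c=1 d=1 e=1 f=0:
n1 = d ∧ b = 1 ∧ 1 = 1
n2 = c ∧ n1 = 1 ∧ 1 = 1
n3 = n2 ∧ e = 1 ∧ 1 = 1
n4 = n3 ∨ a = 1 ∨ 0 = 1
n5 = n4 ∧ f = 1 ∧ 0 = 0
So n4 = 1 and n5 = 0.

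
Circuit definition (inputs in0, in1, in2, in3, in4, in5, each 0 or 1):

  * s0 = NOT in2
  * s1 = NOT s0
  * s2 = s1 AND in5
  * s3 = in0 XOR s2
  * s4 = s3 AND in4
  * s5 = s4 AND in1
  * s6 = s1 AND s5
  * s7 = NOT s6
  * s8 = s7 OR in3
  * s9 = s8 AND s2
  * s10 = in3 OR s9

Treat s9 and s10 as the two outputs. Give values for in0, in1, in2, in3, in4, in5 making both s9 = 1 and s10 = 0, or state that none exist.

no solution exists

Across all 64 input combinations, none give both s9 = 1 and s10 = 0.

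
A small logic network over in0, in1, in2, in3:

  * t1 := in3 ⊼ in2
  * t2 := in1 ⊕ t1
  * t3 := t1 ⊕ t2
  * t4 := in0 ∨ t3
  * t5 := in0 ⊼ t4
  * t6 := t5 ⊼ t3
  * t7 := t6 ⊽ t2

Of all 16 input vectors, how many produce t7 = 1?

3

t7 = t6 ⊽ t2 must be 1, so both t6 = 0 and t2 = 0.
Satisfying assignments:
  in0=0, in1=1, in2=0, in3=0
  in0=0, in1=1, in2=0, in3=1
  in0=0, in1=1, in2=1, in3=0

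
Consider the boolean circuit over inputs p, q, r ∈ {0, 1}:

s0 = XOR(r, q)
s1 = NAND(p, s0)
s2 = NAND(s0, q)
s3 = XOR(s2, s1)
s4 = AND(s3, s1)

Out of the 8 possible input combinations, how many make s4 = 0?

7

s4 = AND(s3, s1) must be 0, so at least one of s3, s1 is 0.
Enumerating the 8 input combinations, 7 give s4 = 0 and 1 give s4 = 1.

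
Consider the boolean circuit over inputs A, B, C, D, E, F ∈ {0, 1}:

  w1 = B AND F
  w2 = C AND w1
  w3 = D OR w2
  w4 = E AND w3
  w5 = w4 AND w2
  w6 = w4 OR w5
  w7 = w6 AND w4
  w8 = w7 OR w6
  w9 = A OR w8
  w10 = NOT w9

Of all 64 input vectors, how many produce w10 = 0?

w10 = NOT w9 must be 0, so w9 = 1.
w9 = A OR w8 must be 1, so at least one of A, w8 is 1.
Enumerating the 64 input combinations, 41 give w10 = 0 and 23 give w10 = 1.

41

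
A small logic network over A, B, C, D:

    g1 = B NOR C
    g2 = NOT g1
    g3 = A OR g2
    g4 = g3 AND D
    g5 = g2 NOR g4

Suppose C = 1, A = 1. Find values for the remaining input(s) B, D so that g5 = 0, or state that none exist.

B=1 D=0

g5 = g2 NOR g4 must be 0, so at least one of g2, g4 is 1.
Check with C = 1, A = 1 and B=1, D=0:
g1 = B NOR C = 1 NOR 1 = 0
g2 = NOT g1 = NOT 0 = 1
g3 = A OR g2 = 1 OR 1 = 1
g4 = g3 AND D = 1 AND 0 = 0
g5 = g2 NOR g4 = 1 NOR 0 = 0
So g5 = 0.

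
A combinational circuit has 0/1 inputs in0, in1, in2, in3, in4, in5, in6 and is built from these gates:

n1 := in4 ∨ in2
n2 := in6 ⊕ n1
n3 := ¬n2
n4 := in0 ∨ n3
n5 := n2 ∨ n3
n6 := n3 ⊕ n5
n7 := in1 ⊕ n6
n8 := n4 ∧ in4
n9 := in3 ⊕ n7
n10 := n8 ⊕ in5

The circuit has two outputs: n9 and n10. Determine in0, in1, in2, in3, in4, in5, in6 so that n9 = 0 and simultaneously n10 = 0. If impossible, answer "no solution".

in0=0 in1=1 in2=0 in3=0 in4=0 in5=0 in6=1

Check with in0=0 in1=1 in2=0 in3=0 in4=0 in5=0 in6=1:
n1 = in4 ∨ in2 = 0 ∨ 0 = 0
n2 = in6 ⊕ n1 = 1 ⊕ 0 = 1
n3 = ¬n2 = ¬1 = 0
n4 = in0 ∨ n3 = 0 ∨ 0 = 0
n5 = n2 ∨ n3 = 1 ∨ 0 = 1
n6 = n3 ⊕ n5 = 0 ⊕ 1 = 1
n7 = in1 ⊕ n6 = 1 ⊕ 1 = 0
n8 = n4 ∧ in4 = 0 ∧ 0 = 0
n9 = in3 ⊕ n7 = 0 ⊕ 0 = 0
n10 = n8 ⊕ in5 = 0 ⊕ 0 = 0
So n9 = 0 and n10 = 0.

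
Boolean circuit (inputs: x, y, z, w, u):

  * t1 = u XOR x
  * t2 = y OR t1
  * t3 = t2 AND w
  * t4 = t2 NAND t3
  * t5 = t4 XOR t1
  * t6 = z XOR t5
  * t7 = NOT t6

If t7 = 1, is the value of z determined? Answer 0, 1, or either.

either

Both values of z occur among assignments with t7 = 1:
  z=0: x=0, y=0, z=0, w=0, u=1
  z=1: x=0, y=0, z=1, w=0, u=0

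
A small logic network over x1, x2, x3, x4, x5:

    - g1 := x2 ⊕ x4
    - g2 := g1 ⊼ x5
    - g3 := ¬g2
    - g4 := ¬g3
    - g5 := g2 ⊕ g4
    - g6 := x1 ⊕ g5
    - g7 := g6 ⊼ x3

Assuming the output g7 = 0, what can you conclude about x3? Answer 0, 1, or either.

g7 = g6 ⊼ x3 must be 0, so both g6 = 1 and x3 = 1.
Every assignment with g7 = 0 has x3 = 1; there are 8 such assignment(s).

1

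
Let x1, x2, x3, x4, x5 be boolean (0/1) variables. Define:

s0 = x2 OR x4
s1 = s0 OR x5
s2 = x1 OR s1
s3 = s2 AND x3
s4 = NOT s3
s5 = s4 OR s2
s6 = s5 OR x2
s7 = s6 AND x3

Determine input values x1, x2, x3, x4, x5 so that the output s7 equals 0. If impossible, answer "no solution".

x1=1, x2=0, x3=0, x4=1, x5=0

Check with x1=1, x2=0, x3=0, x4=1, x5=0:
s0 = x2 OR x4 = 0 OR 1 = 1
s1 = s0 OR x5 = 1 OR 0 = 1
s2 = x1 OR s1 = 1 OR 1 = 1
s3 = s2 AND x3 = 1 AND 0 = 0
s4 = NOT s3 = NOT 0 = 1
s5 = s4 OR s2 = 1 OR 1 = 1
s6 = s5 OR x2 = 1 OR 0 = 1
s7 = s6 AND x3 = 1 AND 0 = 0
So s7 = 0 as required.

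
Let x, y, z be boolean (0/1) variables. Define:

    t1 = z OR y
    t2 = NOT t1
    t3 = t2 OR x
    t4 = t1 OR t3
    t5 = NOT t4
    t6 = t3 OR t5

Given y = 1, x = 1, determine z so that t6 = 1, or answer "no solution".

z=1

Check with y = 1, x = 1 and z=1:
t1 = z OR y = 1 OR 1 = 1
t2 = NOT t1 = NOT 1 = 0
t3 = t2 OR x = 0 OR 1 = 1
t4 = t1 OR t3 = 1 OR 1 = 1
t5 = NOT t4 = NOT 1 = 0
t6 = t3 OR t5 = 1 OR 0 = 1
So t6 = 1.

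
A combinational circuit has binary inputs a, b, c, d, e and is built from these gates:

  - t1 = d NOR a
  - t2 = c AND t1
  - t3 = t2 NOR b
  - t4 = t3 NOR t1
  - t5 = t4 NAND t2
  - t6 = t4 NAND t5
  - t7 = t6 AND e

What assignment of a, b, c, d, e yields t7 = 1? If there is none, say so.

a=1, b=0, c=1, d=1, e=1

t7 = t6 AND e must be 1, so both t6 = 1 and e = 1.
t6 = t4 NAND t5 must be 1, so at least one of t4, t5 is 0.
Check with a=1, b=0, c=1, d=1, e=1:
t1 = d NOR a = 1 NOR 1 = 0
t2 = c AND t1 = 1 AND 0 = 0
t3 = t2 NOR b = 0 NOR 0 = 1
t4 = t3 NOR t1 = 1 NOR 0 = 0
t5 = t4 NAND t2 = 0 NAND 0 = 1
t6 = t4 NAND t5 = 0 NAND 1 = 1
t7 = t6 AND e = 1 AND 1 = 1
So t7 = 1 as required.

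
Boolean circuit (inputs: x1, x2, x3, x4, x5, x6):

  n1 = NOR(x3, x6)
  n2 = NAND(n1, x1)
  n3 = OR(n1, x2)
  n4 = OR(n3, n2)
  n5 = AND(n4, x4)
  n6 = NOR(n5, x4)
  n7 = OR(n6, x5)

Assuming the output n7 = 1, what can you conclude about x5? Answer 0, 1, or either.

Both values of x5 occur among assignments with n7 = 1:
  x5=0: x1=0, x2=0, x3=0, x4=0, x5=0, x6=0
  x5=1: x1=0, x2=0, x3=0, x4=0, x5=1, x6=0

either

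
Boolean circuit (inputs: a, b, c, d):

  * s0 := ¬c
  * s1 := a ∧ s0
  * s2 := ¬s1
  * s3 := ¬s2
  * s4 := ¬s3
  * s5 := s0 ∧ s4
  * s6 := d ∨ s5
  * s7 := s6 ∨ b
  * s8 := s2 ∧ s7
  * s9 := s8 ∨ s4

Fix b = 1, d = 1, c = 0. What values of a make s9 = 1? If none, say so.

a=0

s9 = s8 ∨ s4 must be 1, so at least one of s8, s4 is 1.
Check with b = 1, d = 1, c = 0 and a=0:
s0 = ¬c = ¬0 = 1
s1 = a ∧ s0 = 0 ∧ 1 = 0
s2 = ¬s1 = ¬0 = 1
s3 = ¬s2 = ¬1 = 0
s4 = ¬s3 = ¬0 = 1
s5 = s0 ∧ s4 = 1 ∧ 1 = 1
s6 = d ∨ s5 = 1 ∨ 1 = 1
s7 = s6 ∨ b = 1 ∨ 1 = 1
s8 = s2 ∧ s7 = 1 ∧ 1 = 1
s9 = s8 ∨ s4 = 1 ∨ 1 = 1
So s9 = 1.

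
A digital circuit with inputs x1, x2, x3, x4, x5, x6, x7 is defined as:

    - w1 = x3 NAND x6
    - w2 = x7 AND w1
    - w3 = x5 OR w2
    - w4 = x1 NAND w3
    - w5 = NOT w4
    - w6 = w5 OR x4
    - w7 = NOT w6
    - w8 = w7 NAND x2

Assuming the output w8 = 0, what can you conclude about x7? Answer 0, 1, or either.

either

Both values of x7 occur among assignments with w8 = 0:
  x7=0: x1=0, x2=1, x3=0, x4=0, x5=0, x6=0, x7=0
  x7=1: x1=0, x2=1, x3=0, x4=0, x5=0, x6=0, x7=1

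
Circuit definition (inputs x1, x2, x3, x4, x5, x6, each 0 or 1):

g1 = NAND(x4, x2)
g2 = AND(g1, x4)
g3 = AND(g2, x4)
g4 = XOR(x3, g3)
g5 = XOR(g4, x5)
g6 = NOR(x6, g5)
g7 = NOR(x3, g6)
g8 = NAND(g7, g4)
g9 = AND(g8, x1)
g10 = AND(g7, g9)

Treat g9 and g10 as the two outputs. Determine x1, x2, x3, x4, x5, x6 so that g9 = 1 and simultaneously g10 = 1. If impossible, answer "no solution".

Check with x1=1, x2=1, x3=0, x4=0, x5=1, x6=1:
g1 = NAND(x4, x2) = NAND(0, 1) = 1
g2 = AND(g1, x4) = AND(1, 0) = 0
g3 = AND(g2, x4) = AND(0, 0) = 0
g4 = XOR(x3, g3) = XOR(0, 0) = 0
g5 = XOR(g4, x5) = XOR(0, 1) = 1
g6 = NOR(x6, g5) = NOR(1, 1) = 0
g7 = NOR(x3, g6) = NOR(0, 0) = 1
g8 = NAND(g7, g4) = NAND(1, 0) = 1
g9 = AND(g8, x1) = AND(1, 1) = 1
g10 = AND(g7, g9) = AND(1, 1) = 1
So g9 = 1 and g10 = 1.

x1=1, x2=1, x3=0, x4=0, x5=1, x6=1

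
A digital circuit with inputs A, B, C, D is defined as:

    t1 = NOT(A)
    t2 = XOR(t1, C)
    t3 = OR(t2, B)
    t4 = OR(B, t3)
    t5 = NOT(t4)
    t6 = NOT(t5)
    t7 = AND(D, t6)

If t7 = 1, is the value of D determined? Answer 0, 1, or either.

1

t7 = AND(D, t6) must be 1, so both D = 1 and t6 = 1.
t6 = NOT(t5) must be 1, so t5 = 0.
Every assignment with t7 = 1 has D = 1; there are 6 such assignment(s).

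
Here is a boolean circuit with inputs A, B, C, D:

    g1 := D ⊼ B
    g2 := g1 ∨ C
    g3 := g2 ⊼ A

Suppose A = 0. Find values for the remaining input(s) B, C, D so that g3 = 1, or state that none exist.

B=1, C=0, D=0

Check with A = 0 and B=1, C=0, D=0:
g1 = D ⊼ B = 0 ⊼ 1 = 1
g2 = g1 ∨ C = 1 ∨ 0 = 1
g3 = g2 ⊼ A = 1 ⊼ 0 = 1
So g3 = 1.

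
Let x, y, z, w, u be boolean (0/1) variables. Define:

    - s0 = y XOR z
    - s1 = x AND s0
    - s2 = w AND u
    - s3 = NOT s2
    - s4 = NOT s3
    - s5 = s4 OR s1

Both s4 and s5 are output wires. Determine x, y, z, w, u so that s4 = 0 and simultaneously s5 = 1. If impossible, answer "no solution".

Check with x=1, y=1, z=0, w=0, u=1:
s0 = y XOR z = 1 XOR 0 = 1
s1 = x AND s0 = 1 AND 1 = 1
s2 = w AND u = 0 AND 1 = 0
s3 = NOT s2 = NOT 0 = 1
s4 = NOT s3 = NOT 1 = 0
s5 = s4 OR s1 = 0 OR 1 = 1
So s4 = 0 and s5 = 1.

x=1, y=1, z=0, w=0, u=1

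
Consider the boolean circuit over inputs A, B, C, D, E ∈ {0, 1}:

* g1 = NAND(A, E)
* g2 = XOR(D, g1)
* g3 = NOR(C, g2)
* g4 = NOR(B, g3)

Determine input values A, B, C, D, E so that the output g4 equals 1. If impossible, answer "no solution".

A=1, B=0, C=0, D=1, E=1

g4 = NOR(B, g3) must be 1, so both B = 0 and g3 = 0.
g3 = NOR(C, g2) must be 0, so at least one of C, g2 is 1.
Check with A=1, B=0, C=0, D=1, E=1:
g1 = NAND(A, E) = NAND(1, 1) = 0
g2 = XOR(D, g1) = XOR(1, 0) = 1
g3 = NOR(C, g2) = NOR(0, 1) = 0
g4 = NOR(B, g3) = NOR(0, 0) = 1
So g4 = 1 as required.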